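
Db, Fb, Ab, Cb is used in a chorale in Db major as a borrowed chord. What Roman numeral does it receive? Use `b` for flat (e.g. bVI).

i7

Db is scale degree 1 in Db major. Diatonically Db major has Db (I) on that degree; Db–Fb–Ab–Cb is instead the minor-seventh chord native to Db minor, so it takes the label i7.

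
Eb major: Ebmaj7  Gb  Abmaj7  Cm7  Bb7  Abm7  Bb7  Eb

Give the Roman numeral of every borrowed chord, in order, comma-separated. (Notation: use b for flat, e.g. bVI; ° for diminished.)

In Eb major the diatonic chords are Eb, Fm, Gm, Ab, Bb, Cm, Ddim. Ebmaj7, Abmaj7, Cm7, Bb7 and Eb all belong to that set. Gb (Gb–Bb–Db) is not: scale degree 3 in Eb major carries Gm (iii). In Eb minor the chord on that degree is Gb, so here it functions as bIII, borrowed from the parallel minor. Abm7 (Ab–Cb–Eb–Gb) is not: scale degree 4 in Eb major carries Ab (IV). In Eb minor the chord on that degree is Abm7, so here it functions as iv7, borrowed from the parallel minor.

bIII, iv7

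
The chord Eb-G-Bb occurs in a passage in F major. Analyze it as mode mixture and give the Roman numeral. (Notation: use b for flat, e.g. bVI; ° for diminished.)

The root Eb is the lowered 7th scale degree — diatonically F major has E there. Diatonically F major has Edim (vii°) on that degree; Eb–G–Bb is instead the major chord native to F minor, so it takes the label bVII.

bVII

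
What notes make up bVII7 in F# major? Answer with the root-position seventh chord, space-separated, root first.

E G# B D

bVII7 is built on the lowered scale degree 7. In F# major degree 7 is E#; lowered it becomes E. Building the dominant-seventh chord from the parallel minor on E: E–G#–B–D.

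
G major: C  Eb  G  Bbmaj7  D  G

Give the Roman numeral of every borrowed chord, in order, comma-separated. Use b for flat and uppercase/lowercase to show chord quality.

bVI, bIIImaj7

G major has the diatonic set G, Am, Bm, C, D, Em, F#dim. C, G and D are all diatonic. Eb (Eb–G–Bb) is not: scale degree 6 in G major carries Em (vi). In G minor the chord on that degree is Eb, so here it functions as bVI, borrowed from the parallel minor. Bbmaj7 (Bb–D–F–A) is not: scale degree 3 in G major carries Bm (iii). In G minor the chord on that degree is Bbmaj7, so here it functions as bIIImaj7, borrowed from the parallel minor.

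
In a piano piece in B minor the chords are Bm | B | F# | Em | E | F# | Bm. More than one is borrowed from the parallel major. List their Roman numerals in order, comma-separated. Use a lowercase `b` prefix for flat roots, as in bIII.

B minor has the diatonic set Bm, C#dim, D, Em, F#, G, A (with V from harmonic minor). Of the given chords, Bm, F# and Em are diatonic. B (B–D#–F#) doesn't fit — on degree 1 B minor would have Bm (i). B is the degree-1 chord of B major, so it is the borrowed I. E (E–G#–B) doesn't fit — on degree 4 B minor would have Em (iv). E is the degree-4 chord of B major, so it is the borrowed IV.

I, IV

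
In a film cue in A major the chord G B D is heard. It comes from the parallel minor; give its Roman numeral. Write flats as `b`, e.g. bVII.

bVII

In A major scale degree 7 is G#; G is its lowered form, from A minor. The diatonic chord on degree 7 would be G#dim (vii°), but G–B–D is the major chord from A minor. As a borrowed chord it is labeled bVII.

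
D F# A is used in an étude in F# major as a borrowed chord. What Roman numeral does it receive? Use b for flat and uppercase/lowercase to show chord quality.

bVI

In F# major scale degree 6 is D#; D is its lowered form, from F# minor. D–F#–A is a major chord — the form found in F# minor, not the diatonic vi (D#m). Borrowed into F# major it is written bVI.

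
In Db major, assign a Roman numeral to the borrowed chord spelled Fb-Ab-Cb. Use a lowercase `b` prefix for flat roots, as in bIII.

Fb is the lowered form of scale degree 3 in Db major (the diatonic degree 3 is F). The diatonic chord on degree 3 would be Fm (iii), but Fb–Ab–Cb is the major chord from Db minor. As a borrowed chord it is labeled bIII.

bIII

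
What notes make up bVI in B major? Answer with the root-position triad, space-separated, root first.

G B D

bVI is built on the lowered scale degree 6. In B major degree 6 is G#; lowered it becomes G. In B minor the chord on G is G–B–D.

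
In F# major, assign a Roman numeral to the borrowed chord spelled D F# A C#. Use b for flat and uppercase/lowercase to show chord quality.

bVImaj7

In F# major scale degree 6 is D#; D is its lowered form, from F# minor. The diatonic chord on degree 6 would be D#m (vi), but D–F#–A–C# is the major-seventh chord from F# minor. As a borrowed chord it is labeled bVImaj7.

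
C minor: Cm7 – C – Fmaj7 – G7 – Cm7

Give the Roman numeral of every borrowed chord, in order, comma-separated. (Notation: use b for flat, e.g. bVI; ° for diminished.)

C minor has the diatonic set Cm, Ddim, Eb, Fm, G, Ab, Bb (with V from harmonic minor). Cm7 and G7 are both diatonic. But C (C–E–G) is foreign: the diatonic i on degree 1 is Cm, whereas C comes from C major. It is labeled I. But Fmaj7 (F–A–C–E) is foreign: the diatonic iv on degree 4 is Fm, whereas Fmaj7 comes from C major. It is labeled IVmaj7.

I, IVmaj7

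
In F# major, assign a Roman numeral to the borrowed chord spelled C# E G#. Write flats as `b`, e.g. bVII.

v

The root C# is the diatonic 5th degree of F# major; the borrowing shows in the chord quality. The diatonic chord on degree 5 would be C# (V), but C#–E–G# is the minor chord from F# minor. As a borrowed chord it is labeled v.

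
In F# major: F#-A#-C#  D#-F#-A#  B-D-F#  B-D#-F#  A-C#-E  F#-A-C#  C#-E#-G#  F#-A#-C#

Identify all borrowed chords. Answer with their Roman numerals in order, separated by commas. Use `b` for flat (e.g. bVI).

F# major has the diatonic set F#, G#m, A#m, B, C#, D#m, E#dim. F#–A#–C# = F#, D#–F#–A# = D#m, B–D#–F# = B and C#–E#–G# = C# are all diatonic. But B–D–F# is foreign: the diatonic IV on degree 4 is B, whereas Bm comes from F# minor. It is labeled iv. But A–C#–E is foreign: the diatonic iii on degree 3 is A#m, whereas A comes from F# minor. It is labeled bIII. F#–A–C# doesn't fit — on degree 1 F# major would have F# (I). F#m is the degree-1 chord of F# minor, so it is the borrowed i.

iv, bIII, i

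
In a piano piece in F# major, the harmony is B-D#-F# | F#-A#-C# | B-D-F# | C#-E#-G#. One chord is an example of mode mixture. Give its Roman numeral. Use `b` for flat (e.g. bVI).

The diatonic triads in F# major are F#, G#m, A#m, B, C#, D#m, E#dim. B–D#–F# = B, F#–A#–C# = F# and C#–E#–G# = C# all belong to that set. But B–D–F# is foreign: the diatonic IV on degree 4 is B, whereas Bm comes from F# minor. It is labeled iv.

iv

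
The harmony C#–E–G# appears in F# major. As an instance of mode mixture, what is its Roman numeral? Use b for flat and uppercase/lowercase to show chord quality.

The root C# is the diatonic 5th degree of F# major; the borrowing shows in the chord quality. The diatonic chord on degree 5 would be C# (V), but C#–E–G# is the minor chord from F# minor. As a borrowed chord it is labeled v.

v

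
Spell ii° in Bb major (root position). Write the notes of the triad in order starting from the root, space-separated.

C Eb Gb

The root, C, is scale degree 2 — the same note in Bb major and Bb minor; only the chord quality changes. In Bb minor the chord on C is C–Eb–Gb.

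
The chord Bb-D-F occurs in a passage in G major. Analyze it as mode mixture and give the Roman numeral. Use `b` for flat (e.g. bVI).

In G major scale degree 3 is B; Bb is its lowered form, from G minor. Diatonically G major has Bm (iii) on that degree; Bb–D–F is instead the major chord native to G minor, so it takes the label bIII.

bIII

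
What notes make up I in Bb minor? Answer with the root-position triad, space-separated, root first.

I is built on scale degree 1, which is Bb in both Bb minor and its parallel. Building the major chord from the parallel major on Bb: Bb–D–F.

Bb D F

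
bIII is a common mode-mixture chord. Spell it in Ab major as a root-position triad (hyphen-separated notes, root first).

The root of bIII is the lowered 3rd degree: C becomes Cb. In Ab minor the chord on Cb is Cb–Eb–Gb.

Cb-Eb-Gb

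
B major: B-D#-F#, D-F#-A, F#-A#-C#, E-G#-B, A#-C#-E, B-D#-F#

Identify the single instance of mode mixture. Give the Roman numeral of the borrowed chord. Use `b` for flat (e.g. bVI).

bIII

B major has the diatonic set B, C#m, D#m, E, F#, G#m, A#dim. B–D#–F# = B, F#–A#–C# = F#, E–G#–B = E and A#–C#–E = A#dim all belong to that set. D–F#–A doesn't fit — on degree 3 B major would have D#m (iii). D is the degree-3 chord of B minor, so it is the borrowed bIII.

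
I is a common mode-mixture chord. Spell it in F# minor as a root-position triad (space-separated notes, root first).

I is built on scale degree 1, which is F# in both F# minor and its parallel. Building the major chord from the parallel major on F#: F#–A#–C#.

F# A# C#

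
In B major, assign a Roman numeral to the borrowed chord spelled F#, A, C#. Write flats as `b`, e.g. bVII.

The root F# is the diatonic 5th degree of B major; the borrowing shows in the chord quality. Diatonically B major has F# (V) on that degree; F#–A–C# is instead the minor chord native to B minor, so it takes the label v.

v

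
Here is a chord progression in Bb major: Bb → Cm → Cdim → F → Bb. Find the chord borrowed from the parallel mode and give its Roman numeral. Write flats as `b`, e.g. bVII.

The diatonic triads in Bb major are Bb, Cm, Dm, Eb, F, Gm, Adim. Bb, Cm and F are all diatonic. But Cdim (C–Eb–Gb) is foreign: the diatonic ii on degree 2 is Cm, whereas Cdim comes from Bb minor. It is labeled ii°.

ii°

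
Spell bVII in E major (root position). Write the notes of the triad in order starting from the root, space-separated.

D F# A

The root of bVII is the lowered 7th degree: D# becomes D. Stacking thirds in E minor on D gives D–F#–A.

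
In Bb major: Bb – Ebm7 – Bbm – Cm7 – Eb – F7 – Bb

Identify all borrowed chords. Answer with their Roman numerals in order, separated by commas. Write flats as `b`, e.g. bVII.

iv7, i

In Bb major the diatonic chords are Bb, Cm, Dm, Eb, F, Gm, Adim. Bb, Cm7, Eb and F7 are all diatonic. Ebm7 (Eb–Gb–Bb–Db) doesn't fit — on degree 4 Bb major would have Eb (IV). Ebm7 is the degree-4 chord of Bb minor, so it is the borrowed iv7. But Bbm (Bb–Db–F) is foreign: the diatonic I on degree 1 is Bb, whereas Bbm comes from Bb minor. It is labeled i.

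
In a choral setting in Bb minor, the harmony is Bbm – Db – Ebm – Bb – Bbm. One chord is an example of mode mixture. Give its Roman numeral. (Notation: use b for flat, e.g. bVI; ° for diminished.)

Bb minor has the diatonic set Bbm, Cdim, Db, Ebm, F, Gb, Ab (with V from harmonic minor). Of the given chords, Bbm, Db and Ebm are diatonic. Bb (Bb–D–F) doesn't fit — on degree 1 Bb minor would have Bbm (i). Bb is the degree-1 chord of Bb major, so it is the borrowed I.

I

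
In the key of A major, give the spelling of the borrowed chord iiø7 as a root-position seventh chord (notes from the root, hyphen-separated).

B-D-F-A

iiø7 is built on scale degree 2, which is B in both A major and its parallel. Building the half-diminished-seventh chord from the parallel minor on B: B–D–F–A.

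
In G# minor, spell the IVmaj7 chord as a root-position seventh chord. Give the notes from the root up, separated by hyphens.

C#-E#-G#-B#

The root, C#, is scale degree 4 — the same note in G# minor and G# major; only the chord quality changes. Building the major-seventh chord from the parallel major on C#: C#–E#–G#–B#.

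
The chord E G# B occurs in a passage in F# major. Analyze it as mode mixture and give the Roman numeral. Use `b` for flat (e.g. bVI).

bVII

E is the lowered form of scale degree 7 in F# major (the diatonic degree 7 is E#). The diatonic chord on degree 7 would be E#dim (vii°), but E–G#–B is the major chord from F# minor. As a borrowed chord it is labeled bVII.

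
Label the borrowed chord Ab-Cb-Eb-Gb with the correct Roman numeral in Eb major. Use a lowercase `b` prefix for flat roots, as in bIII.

iv7

Ab is scale degree 4 in Eb major. The diatonic chord on degree 4 would be Ab (IV), but Ab–Cb–Eb–Gb is the minor-seventh chord from Eb minor. As a borrowed chord it is labeled iv7.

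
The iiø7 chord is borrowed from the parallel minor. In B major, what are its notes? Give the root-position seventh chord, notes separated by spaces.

C# E G B

iiø7 is built on scale degree 2, which is C# in both B major and its parallel. Stacking thirds in B minor on C# gives C#–E–G–B.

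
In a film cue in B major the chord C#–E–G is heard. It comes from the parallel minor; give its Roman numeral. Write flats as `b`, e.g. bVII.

The root C# is the diatonic 2nd degree of B major; the borrowing shows in the chord quality. Diatonically B major has C#m (ii) on that degree; C#–E–G is instead the diminished chord native to B minor, so it takes the label ii°.

ii°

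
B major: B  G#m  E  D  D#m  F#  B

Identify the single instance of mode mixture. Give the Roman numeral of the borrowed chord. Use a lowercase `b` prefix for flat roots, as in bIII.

B major has the diatonic set B, C#m, D#m, E, F#, G#m, A#dim. B, G#m, E, D#m and F# are all diatonic. D (D–F#–A) doesn't fit — on degree 3 B major would have D#m (iii). D is the degree-3 chord of B minor, so it is the borrowed bIII.

bIII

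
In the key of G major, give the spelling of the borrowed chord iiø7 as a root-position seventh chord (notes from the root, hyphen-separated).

A-C-Eb-G

The root, A, is scale degree 2 — the same note in G major and G minor; only the chord quality changes. Building the half-diminished-seventh chord from the parallel minor on A: A–C–Eb–G.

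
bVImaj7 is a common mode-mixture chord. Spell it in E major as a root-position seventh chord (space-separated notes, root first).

C E G B

Scale degree 6 in E major is C#. bVImaj7 uses the lowered form, C, taken from E minor. In E minor the chord on C is C–E–G–B.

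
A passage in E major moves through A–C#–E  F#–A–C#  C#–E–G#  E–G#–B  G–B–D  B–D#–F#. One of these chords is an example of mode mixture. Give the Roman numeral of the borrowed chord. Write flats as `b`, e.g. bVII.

bIII

In E major the diatonic chords are E, F#m, G#m, A, B, C#m, D#dim. Of the given chords, A–C#–E = A, F#–A–C# = F#m, C#–E–G# = C#m, E–G#–B = E and B–D#–F# = B are diatonic. But G–B–D is foreign: the diatonic iii on degree 3 is G#m, whereas G comes from E minor. It is labeled bIII.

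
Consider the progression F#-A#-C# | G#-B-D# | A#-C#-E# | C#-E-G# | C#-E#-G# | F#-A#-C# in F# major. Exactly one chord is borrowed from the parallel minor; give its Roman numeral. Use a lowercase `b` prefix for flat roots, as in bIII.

v

In F# major the diatonic chords are F#, G#m, A#m, B, C#, D#m, E#dim. F#–A#–C# = F#, G#–B–D# = G#m, A#–C#–E# = A#m and C#–E#–G# = C# all belong to that set. C#–E–G# is not: scale degree 5 in F# major carries C# (V). In F# minor the chord on that degree is C#m, so here it functions as v, borrowed from the parallel minor.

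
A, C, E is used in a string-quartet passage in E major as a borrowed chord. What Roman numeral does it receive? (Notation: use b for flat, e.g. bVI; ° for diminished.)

iv

The root A is the diatonic 4th degree of E major; the borrowing shows in the chord quality. Diatonically E major has A (IV) on that degree; A–C–E is instead the minor chord native to E minor, so it takes the label iv.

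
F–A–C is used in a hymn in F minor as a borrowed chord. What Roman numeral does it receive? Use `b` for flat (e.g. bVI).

The root F is the diatonic 1st degree of F minor; the borrowing shows in the chord quality. The diatonic chord on degree 1 would be Fm (i), but F–A–C is the major chord from F major. As a borrowed chord it is labeled I.

I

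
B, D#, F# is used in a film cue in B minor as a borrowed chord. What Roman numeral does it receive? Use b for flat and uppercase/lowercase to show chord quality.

I

B is scale degree 1 in B minor. B–D#–F# is a major chord — the form found in B major, not the diatonic i (Bm). Borrowed into B minor it is written I.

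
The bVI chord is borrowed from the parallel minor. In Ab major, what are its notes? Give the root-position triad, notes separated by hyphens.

Fb-Ab-Cb

The root of bVI is the lowered 6th degree: F becomes Fb. In Ab minor the chord on Fb is Fb–Ab–Cb.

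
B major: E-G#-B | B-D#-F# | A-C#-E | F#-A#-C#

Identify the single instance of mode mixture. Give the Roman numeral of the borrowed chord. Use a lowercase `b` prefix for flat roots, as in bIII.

B major has the diatonic set B, C#m, D#m, E, F#, G#m, A#dim. E–G#–B = E, B–D#–F# = B and F#–A#–C# = F# all belong to that set. A–C#–E doesn't fit — on degree 7 B major would have A#dim (vii°). A is the degree-7 chord of B minor, so it is the borrowed bVII.

bVII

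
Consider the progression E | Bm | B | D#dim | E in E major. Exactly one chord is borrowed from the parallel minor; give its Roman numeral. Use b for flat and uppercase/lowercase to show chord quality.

v

The diatonic triads in E major are E, F#m, G#m, A, B, C#m, D#dim. E, B and D#dim all belong to that set. But Bm (B–D–F#) is foreign: the diatonic V on degree 5 is B, whereas Bm comes from E minor. It is labeled v.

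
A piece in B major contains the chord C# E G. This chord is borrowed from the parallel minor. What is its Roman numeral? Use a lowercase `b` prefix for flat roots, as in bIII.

The root C# is the diatonic 2nd degree of B major; the borrowing shows in the chord quality. C#–E–G is a diminished chord — the form found in B minor, not the diatonic ii (C#m). Borrowed into B major it is written ii°.

ii°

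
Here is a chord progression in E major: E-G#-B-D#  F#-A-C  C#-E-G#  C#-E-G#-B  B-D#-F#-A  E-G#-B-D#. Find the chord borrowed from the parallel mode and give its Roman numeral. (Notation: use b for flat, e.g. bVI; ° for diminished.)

ii°

In E major the diatonic chords are E, F#m, G#m, A, B, C#m, D#dim. Of the given chords, E–G#–B–D# = Emaj7, C#–E–G# = C#m, C#–E–G#–B = C#m7 and B–D#–F#–A = B7 are diatonic. F#–A–C doesn't fit — on degree 2 E major would have F#m (ii). F#dim is the degree-2 chord of E minor, so it is the borrowed ii°.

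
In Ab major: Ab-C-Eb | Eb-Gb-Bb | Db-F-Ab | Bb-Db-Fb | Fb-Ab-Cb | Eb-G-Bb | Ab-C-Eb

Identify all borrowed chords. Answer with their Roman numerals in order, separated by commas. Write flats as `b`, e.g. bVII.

v, ii°, bVI

The diatonic triads in Ab major are Ab, Bbm, Cm, Db, Eb, Fm, Gdim. Of the given chords, Ab–C–Eb = Ab, Db–F–Ab = Db and Eb–G–Bb = Eb are diatonic. Eb–Gb–Bb doesn't fit — on degree 5 Ab major would have Eb (V). Ebm is the degree-5 chord of Ab minor, so it is the borrowed v. But Bb–Db–Fb is foreign: the diatonic ii on degree 2 is Bbm, whereas Bbdim comes from Ab minor. It is labeled ii°. Fb–Ab–Cb doesn't fit — on degree 6 Ab major would have Fm (vi). Fb is the degree-6 chord of Ab minor, so it is the borrowed bVI.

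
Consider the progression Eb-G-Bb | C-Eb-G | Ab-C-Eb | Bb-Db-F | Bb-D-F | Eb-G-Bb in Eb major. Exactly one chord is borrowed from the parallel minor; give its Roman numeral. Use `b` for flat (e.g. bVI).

In Eb major the diatonic chords are Eb, Fm, Gm, Ab, Bb, Cm, Ddim. Eb–G–Bb = Eb, C–Eb–G = Cm, Ab–C–Eb = Ab and Bb–D–F = Bb are all diatonic. But Bb–Db–F is foreign: the diatonic V on degree 5 is Bb, whereas Bbm comes from Eb minor. It is labeled v.

v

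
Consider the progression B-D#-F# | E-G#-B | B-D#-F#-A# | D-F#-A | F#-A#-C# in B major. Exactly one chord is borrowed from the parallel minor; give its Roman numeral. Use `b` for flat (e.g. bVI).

B major has the diatonic set B, C#m, D#m, E, F#, G#m, A#dim. B–D#–F# = B, E–G#–B = E, B–D#–F#–A# = Bmaj7 and F#–A#–C# = F# are all diatonic. D–F#–A is not: scale degree 3 in B major carries D#m (iii). In B minor the chord on that degree is D, so here it functions as bIII, borrowed from the parallel minor.

bIII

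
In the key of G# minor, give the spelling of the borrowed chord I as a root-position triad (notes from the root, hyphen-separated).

G#-B#-D#

The root, G#, is scale degree 1 — the same note in G# minor and G# major; only the chord quality changes. In G# major the chord on G# is G#–B#–D#.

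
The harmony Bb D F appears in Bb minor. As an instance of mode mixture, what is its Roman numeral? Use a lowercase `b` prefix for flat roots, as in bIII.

The root Bb is the diatonic 1st degree of Bb minor; the borrowing shows in the chord quality. The diatonic chord on degree 1 would be Bbm (i), but Bb–D–F is the major chord from Bb major. As a borrowed chord it is labeled I.

I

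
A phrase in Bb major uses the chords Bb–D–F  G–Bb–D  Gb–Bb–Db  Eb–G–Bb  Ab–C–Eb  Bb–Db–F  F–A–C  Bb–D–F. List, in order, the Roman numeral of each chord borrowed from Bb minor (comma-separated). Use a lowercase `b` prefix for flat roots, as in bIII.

The diatonic triads in Bb major are Bb, Cm, Dm, Eb, F, Gm, Adim. Bb–D–F = Bb, G–Bb–D = Gm, Eb–G–Bb = Eb and F–A–C = F are all diatonic. Gb–Bb–Db is not: scale degree 6 in Bb major carries Gm (vi). In Bb minor the chord on that degree is Gb, so here it functions as bVI, borrowed from the parallel minor. Ab–C–Eb doesn't fit — on degree 7 Bb major would have Adim (vii°). Ab is the degree-7 chord of Bb minor, so it is the borrowed bVII. But Bb–Db–F is foreign: the diatonic I on degree 1 is Bb, whereas Bbm comes from Bb minor. It is labeled i.

bVI, bVII, i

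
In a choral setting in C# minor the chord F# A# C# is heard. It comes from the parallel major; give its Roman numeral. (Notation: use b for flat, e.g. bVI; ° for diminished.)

The root F# is the diatonic 4th degree of C# minor; the borrowing shows in the chord quality. F#–A#–C# is a major chord — the form found in C# major, not the diatonic iv (F#m). Borrowed into C# minor it is written IV.

IV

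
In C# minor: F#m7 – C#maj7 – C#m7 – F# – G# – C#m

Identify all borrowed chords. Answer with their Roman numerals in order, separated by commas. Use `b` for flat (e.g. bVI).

The diatonic triads in C# minor (with V from harmonic minor) are C#m, D#dim, E, F#m, G#, A, B. F#m7, C#m7, G# and C#m are all diatonic. C#maj7 (C#–E#–G#–B#) doesn't fit — on degree 1 C# minor would have C#m (i). C#maj7 is the degree-1 chord of C# major, so it is the borrowed Imaj7. F# (F#–A#–C#) is not: scale degree 4 in C# minor carries F#m (iv). In C# major the chord on that degree is F#, so here it functions as IV, borrowed from the parallel major.

Imaj7, IV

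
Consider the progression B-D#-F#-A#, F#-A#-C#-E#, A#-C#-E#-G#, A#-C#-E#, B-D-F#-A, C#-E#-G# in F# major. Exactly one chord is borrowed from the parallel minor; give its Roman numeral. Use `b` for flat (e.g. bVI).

iv7

The diatonic triads in F# major are F#, G#m, A#m, B, C#, D#m, E#dim. Of the given chords, B–D#–F#–A# = Bmaj7, F#–A#–C#–E# = F#maj7, A#–C#–E#–G# = A#m7, A#–C#–E# = A#m and C#–E#–G# = C# are diatonic. But B–D–F#–A is foreign: the diatonic IV on degree 4 is B, whereas Bm7 comes from F# minor. It is labeled iv7.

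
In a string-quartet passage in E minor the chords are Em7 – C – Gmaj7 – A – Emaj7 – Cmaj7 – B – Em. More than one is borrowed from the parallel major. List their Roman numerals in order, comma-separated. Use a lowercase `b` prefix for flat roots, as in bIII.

IV, Imaj7

In E minor (with V from harmonic minor) the diatonic chords are Em, F#dim, G, Am, B, C, D. Em7, C, Gmaj7, Cmaj7, B and Em are all diatonic. But A (A–C#–E) is foreign: the diatonic iv on degree 4 is Am, whereas A comes from E major. It is labeled IV. Emaj7 (E–G#–B–D#) doesn't fit — on degree 1 E minor would have Em (i). Emaj7 is the degree-1 chord of E major, so it is the borrowed Imaj7.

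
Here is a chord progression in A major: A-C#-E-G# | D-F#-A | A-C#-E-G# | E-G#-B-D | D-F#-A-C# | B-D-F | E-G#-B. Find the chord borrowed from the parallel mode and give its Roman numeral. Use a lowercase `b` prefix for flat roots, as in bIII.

In A major the diatonic chords are A, Bm, C#m, D, E, F#m, G#dim. Of the given chords, A–C#–E–G# = Amaj7, D–F#–A = D, E–G#–B–D = E7, D–F#–A–C# = Dmaj7 and E–G#–B = E are diatonic. But B–D–F is foreign: the diatonic ii on degree 2 is Bm, whereas Bdim comes from A minor. It is labeled ii°.

ii°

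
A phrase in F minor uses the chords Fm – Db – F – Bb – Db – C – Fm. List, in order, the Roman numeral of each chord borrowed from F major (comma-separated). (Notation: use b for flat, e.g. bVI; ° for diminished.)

In F minor (with V from harmonic minor) the diatonic chords are Fm, Gdim, Ab, Bbm, C, Db, Eb. Fm, Db and C all belong to that set. But F (F–A–C) is foreign: the diatonic i on degree 1 is Fm, whereas F comes from F major. It is labeled I. Bb (Bb–D–F) is not: scale degree 4 in F minor carries Bbm (iv). In F major the chord on that degree is Bb, so here it functions as IV, borrowed from the parallel major.

I, IV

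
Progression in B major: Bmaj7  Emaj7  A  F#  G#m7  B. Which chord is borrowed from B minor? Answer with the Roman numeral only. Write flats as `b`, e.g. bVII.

bVII

B major has the diatonic set B, C#m, D#m, E, F#, G#m, A#dim. Bmaj7, Emaj7, F#, G#m7 and B are all diatonic. But A (A–C#–E) is foreign: the diatonic vii° on degree 7 is A#dim, whereas A comes from B minor. It is labeled bVII.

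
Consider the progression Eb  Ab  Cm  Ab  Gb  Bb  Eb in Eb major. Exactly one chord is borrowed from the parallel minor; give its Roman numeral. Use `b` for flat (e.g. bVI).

In Eb major the diatonic chords are Eb, Fm, Gm, Ab, Bb, Cm, Ddim. Eb, Ab, Cm and Bb are all diatonic. Gb (Gb–Bb–Db) doesn't fit — on degree 3 Eb major would have Gm (iii). Gb is the degree-3 chord of Eb minor, so it is the borrowed bIII.

bIII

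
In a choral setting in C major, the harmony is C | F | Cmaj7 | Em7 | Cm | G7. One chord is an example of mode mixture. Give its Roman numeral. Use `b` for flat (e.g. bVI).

The diatonic triads in C major are C, Dm, Em, F, G, Am, Bdim. C, F, Cmaj7, Em7 and G7 are all diatonic. Cm (C–Eb–G) is not: scale degree 1 in C major carries C (I). In C minor the chord on that degree is Cm, so here it functions as i, borrowed from the parallel minor.

i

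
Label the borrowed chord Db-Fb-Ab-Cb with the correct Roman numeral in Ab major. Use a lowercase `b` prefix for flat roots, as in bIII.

iv7

The root Db is the diatonic 4th degree of Ab major; the borrowing shows in the chord quality. The diatonic chord on degree 4 would be Db (IV), but Db–Fb–Ab–Cb is the minor-seventh chord from Ab minor. As a borrowed chord it is labeled iv7.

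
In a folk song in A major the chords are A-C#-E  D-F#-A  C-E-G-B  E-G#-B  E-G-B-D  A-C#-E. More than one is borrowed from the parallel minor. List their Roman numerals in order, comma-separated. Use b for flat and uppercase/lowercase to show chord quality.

bIIImaj7, v7

In A major the diatonic chords are A, Bm, C#m, D, E, F#m, G#dim. A–C#–E = A, D–F#–A = D and E–G#–B = E are all diatonic. C–E–G–B doesn't fit — on degree 3 A major would have C#m (iii). Cmaj7 is the degree-3 chord of A minor, so it is the borrowed bIIImaj7. But E–G–B–D is foreign: the diatonic V on degree 5 is E, whereas Em7 comes from A minor. It is labeled v7.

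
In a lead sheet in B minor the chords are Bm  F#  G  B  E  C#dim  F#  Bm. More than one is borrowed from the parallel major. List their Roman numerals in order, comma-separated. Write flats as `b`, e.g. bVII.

I, IV

B minor has the diatonic set Bm, C#dim, D, Em, F#, G, A (with V from harmonic minor). Of the given chords, Bm, F#, G and C#dim are diatonic. B (B–D#–F#) is not: scale degree 1 in B minor carries Bm (i). In B major the chord on that degree is B, so here it functions as I, borrowed from the parallel major. But E (E–G#–B) is foreign: the diatonic iv on degree 4 is Em, whereas E comes from B major. It is labeled IV.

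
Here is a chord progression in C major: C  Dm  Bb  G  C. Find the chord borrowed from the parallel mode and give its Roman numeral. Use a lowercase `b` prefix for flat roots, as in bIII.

C major has the diatonic set C, Dm, Em, F, G, Am, Bdim. Of the given chords, C, Dm and G are diatonic. Bb (Bb–D–F) doesn't fit — on degree 7 C major would have Bdim (vii°). Bb is the degree-7 chord of C minor, so it is the borrowed bVII.

bVII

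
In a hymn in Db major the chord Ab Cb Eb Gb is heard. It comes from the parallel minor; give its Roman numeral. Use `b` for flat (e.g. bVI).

v7

Ab is scale degree 5 in Db major. The diatonic chord on degree 5 would be Ab (V), but Ab–Cb–Eb–Gb is the minor-seventh chord from Db minor. As a borrowed chord it is labeled v7.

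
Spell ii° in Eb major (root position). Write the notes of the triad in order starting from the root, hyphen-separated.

The root, F, is scale degree 2 — the same note in Eb major and Eb minor; only the chord quality changes. Stacking thirds in Eb minor on F gives F–Ab–Cb.

F-Ab-Cb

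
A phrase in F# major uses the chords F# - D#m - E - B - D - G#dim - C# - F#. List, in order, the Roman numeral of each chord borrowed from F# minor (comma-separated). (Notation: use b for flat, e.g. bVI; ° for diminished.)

bVII, bVI, ii°

F# major has the diatonic set F#, G#m, A#m, B, C#, D#m, E#dim. F#, D#m, B and C# are all diatonic. But E (E–G#–B) is foreign: the diatonic vii° on degree 7 is E#dim, whereas E comes from F# minor. It is labeled bVII. D (D–F#–A) doesn't fit — on degree 6 F# major would have D#m (vi). D is the degree-6 chord of F# minor, so it is the borrowed bVI. But G#dim (G#–B–D) is foreign: the diatonic ii on degree 2 is G#m, whereas G#dim comes from F# minor. It is labeled ii°.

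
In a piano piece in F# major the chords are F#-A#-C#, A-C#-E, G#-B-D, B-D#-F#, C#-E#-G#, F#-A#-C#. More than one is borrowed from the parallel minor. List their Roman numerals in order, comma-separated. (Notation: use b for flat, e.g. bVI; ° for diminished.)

bIII, ii°

F# major has the diatonic set F#, G#m, A#m, B, C#, D#m, E#dim. F#–A#–C# = F#, B–D#–F# = B and C#–E#–G# = C# all belong to that set. A–C#–E is not: scale degree 3 in F# major carries A#m (iii). In F# minor the chord on that degree is A, so here it functions as bIII, borrowed from the parallel minor. But G#–B–D is foreign: the diatonic ii on degree 2 is G#m, whereas G#dim comes from F# minor. It is labeled ii°.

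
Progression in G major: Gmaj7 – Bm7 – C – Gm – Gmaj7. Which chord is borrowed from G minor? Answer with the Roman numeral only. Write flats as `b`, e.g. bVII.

i

The diatonic triads in G major are G, Am, Bm, C, D, Em, F#dim. Gmaj7, Bm7 and C are all diatonic. Gm (G–Bb–D) is not: scale degree 1 in G major carries G (I). In G minor the chord on that degree is Gm, so here it functions as i, borrowed from the parallel minor.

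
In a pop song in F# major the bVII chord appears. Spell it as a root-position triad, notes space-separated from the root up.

bVII is built on the lowered scale degree 7. In F# major degree 7 is E#; lowered it becomes E. Stacking thirds in F# minor on E gives E–G#–B.

E G# B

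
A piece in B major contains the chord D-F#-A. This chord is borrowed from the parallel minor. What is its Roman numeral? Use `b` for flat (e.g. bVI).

The root D is the lowered 3rd scale degree — diatonically B major has D# there. D–F#–A is a major chord — the form found in B minor, not the diatonic iii (D#m). Borrowed into B major it is written bIII.

bIII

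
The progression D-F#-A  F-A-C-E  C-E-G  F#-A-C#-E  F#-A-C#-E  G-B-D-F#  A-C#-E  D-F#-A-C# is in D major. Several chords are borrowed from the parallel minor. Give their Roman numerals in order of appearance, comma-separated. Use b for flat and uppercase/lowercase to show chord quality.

In D major the diatonic chords are D, Em, F#m, G, A, Bm, C#dim. D–F#–A = D, F#–A–C#–E = F#m7, G–B–D–F# = Gmaj7, A–C#–E = A and D–F#–A–C# = Dmaj7 all belong to that set. F–A–C–E doesn't fit — on degree 3 D major would have F#m (iii). Fmaj7 is the degree-3 chord of D minor, so it is the borrowed bIIImaj7. C–E–G doesn't fit — on degree 7 D major would have C#dim (vii°). C is the degree-7 chord of D minor, so it is the borrowed bVII.

bIIImaj7, bVII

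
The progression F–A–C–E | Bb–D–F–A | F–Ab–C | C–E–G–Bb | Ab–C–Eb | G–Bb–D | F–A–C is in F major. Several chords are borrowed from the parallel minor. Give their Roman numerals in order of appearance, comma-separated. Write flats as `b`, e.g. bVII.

i, bIII

F major has the diatonic set F, Gm, Am, Bb, C, Dm, Edim. F–A–C–E = Fmaj7, Bb–D–F–A = Bbmaj7, C–E–G–Bb = C7, G–Bb–D = Gm and F–A–C = F are all diatonic. But F–Ab–C is foreign: the diatonic I on degree 1 is F, whereas Fm comes from F minor. It is labeled i. Ab–C–Eb is not: scale degree 3 in F major carries Am (iii). In F minor the chord on that degree is Ab, so here it functions as bIII, borrowed from the parallel minor.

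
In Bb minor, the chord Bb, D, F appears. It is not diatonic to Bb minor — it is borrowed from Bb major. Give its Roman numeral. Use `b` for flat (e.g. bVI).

I

The root Bb is the diatonic 1st degree of Bb minor; the borrowing shows in the chord quality. Diatonically Bb minor has Bbm (i) on that degree; Bb–D–F is instead the major chord native to Bb major, so it takes the label I.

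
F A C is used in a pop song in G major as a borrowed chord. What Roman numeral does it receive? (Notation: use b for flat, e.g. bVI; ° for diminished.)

bVII

The root F is the lowered 7th scale degree — diatonically G major has F# there. Diatonically G major has F#dim (vii°) on that degree; F–A–C is instead the major chord native to G minor, so it takes the label bVII.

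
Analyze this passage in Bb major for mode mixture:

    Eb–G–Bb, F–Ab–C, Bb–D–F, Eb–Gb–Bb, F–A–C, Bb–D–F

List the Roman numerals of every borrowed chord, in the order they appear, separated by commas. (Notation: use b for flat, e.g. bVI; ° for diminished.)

Bb major has the diatonic set Bb, Cm, Dm, Eb, F, Gm, Adim. Eb–G–Bb = Eb, Bb–D–F = Bb and F–A–C = F all belong to that set. F–Ab–C is not: scale degree 5 in Bb major carries F (V). In Bb minor the chord on that degree is Fm, so here it functions as v, borrowed from the parallel minor. Eb–Gb–Bb is not: scale degree 4 in Bb major carries Eb (IV). In Bb minor the chord on that degree is Ebm, so here it functions as iv, borrowed from the parallel minor.

v, iv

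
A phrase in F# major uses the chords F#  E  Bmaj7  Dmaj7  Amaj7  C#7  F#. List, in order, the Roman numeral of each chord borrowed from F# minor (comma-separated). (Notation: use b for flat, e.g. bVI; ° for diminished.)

bVII, bVImaj7, bIIImaj7

The diatonic triads in F# major are F#, G#m, A#m, B, C#, D#m, E#dim. F#, Bmaj7 and C#7 all belong to that set. E (E–G#–B) is not: scale degree 7 in F# major carries E#dim (vii°). In F# minor the chord on that degree is E, so here it functions as bVII, borrowed from the parallel minor. Dmaj7 (D–F#–A–C#) is not: scale degree 6 in F# major carries D#m (vi). In F# minor the chord on that degree is Dmaj7, so here it functions as bVImaj7, borrowed from the parallel minor. But Amaj7 (A–C#–E–G#) is foreign: the diatonic iii on degree 3 is A#m, whereas Amaj7 comes from F# minor. It is labeled bIIImaj7.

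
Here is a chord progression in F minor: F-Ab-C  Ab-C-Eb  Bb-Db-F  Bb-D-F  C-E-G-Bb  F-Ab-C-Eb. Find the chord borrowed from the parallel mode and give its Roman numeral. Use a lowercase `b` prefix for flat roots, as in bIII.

IV

In F minor (with V from harmonic minor) the diatonic chords are Fm, Gdim, Ab, Bbm, C, Db, Eb. Of the given chords, F–Ab–C = Fm, Ab–C–Eb = Ab, Bb–Db–F = Bbm, C–E–G–Bb = C7 and F–Ab–C–Eb = Fm7 are diatonic. But Bb–D–F is foreign: the diatonic iv on degree 4 is Bbm, whereas Bb comes from F major. It is labeled IV.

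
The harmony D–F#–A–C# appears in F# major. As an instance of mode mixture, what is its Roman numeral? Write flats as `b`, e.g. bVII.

bVImaj7

D is the lowered form of scale degree 6 in F# major (the diatonic degree 6 is D#). D–F#–A–C# is a major-seventh chord — the form found in F# minor, not the diatonic vi (D#m). Borrowed into F# major it is written bVImaj7.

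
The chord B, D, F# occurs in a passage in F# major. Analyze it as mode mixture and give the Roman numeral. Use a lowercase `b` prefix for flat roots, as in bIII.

B is scale degree 4 in F# major. Diatonically F# major has B (IV) on that degree; B–D–F# is instead the minor chord native to F# minor, so it takes the label iv.

iv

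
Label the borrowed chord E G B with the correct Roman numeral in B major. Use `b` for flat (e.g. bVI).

iv

The root E is the diatonic 4th degree of B major; the borrowing shows in the chord quality. Diatonically B major has E (IV) on that degree; E–G–B is instead the minor chord native to B minor, so it takes the label iv.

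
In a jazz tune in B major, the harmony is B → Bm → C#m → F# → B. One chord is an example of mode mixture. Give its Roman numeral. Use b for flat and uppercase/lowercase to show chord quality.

i

B major has the diatonic set B, C#m, D#m, E, F#, G#m, A#dim. Of the given chords, B, C#m and F# are diatonic. Bm (B–D–F#) is not: scale degree 1 in B major carries B (I). In B minor the chord on that degree is Bm, so here it functions as i, borrowed from the parallel minor.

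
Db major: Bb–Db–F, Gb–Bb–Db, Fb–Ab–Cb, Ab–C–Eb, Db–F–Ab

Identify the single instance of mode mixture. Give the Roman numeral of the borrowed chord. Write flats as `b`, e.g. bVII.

bIII

In Db major the diatonic chords are Db, Ebm, Fm, Gb, Ab, Bbm, Cdim. Bb–Db–F = Bbm, Gb–Bb–Db = Gb, Ab–C–Eb = Ab and Db–F–Ab = Db all belong to that set. Fb–Ab–Cb is not: scale degree 3 in Db major carries Fm (iii). In Db minor the chord on that degree is Fb, so here it functions as bIII, borrowed from the parallel minor.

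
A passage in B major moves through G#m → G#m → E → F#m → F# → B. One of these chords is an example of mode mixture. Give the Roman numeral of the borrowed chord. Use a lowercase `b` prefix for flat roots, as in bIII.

B major has the diatonic set B, C#m, D#m, E, F#, G#m, A#dim. G#m, E, F# and B all belong to that set. F#m (F#–A–C#) is not: scale degree 5 in B major carries F# (V). In B minor the chord on that degree is F#m, so here it functions as v, borrowed from the parallel minor.

v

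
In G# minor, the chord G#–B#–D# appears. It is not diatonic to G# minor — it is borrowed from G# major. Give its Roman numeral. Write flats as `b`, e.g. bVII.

The root G# is the diatonic 1st degree of G# minor; the borrowing shows in the chord quality. The diatonic chord on degree 1 would be G#m (i), but G#–B#–D# is the major chord from G# major. As a borrowed chord it is labeled I.

I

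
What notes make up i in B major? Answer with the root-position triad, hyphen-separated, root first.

B-D-F#

i is built on scale degree 1, which is B in both B major and its parallel. In B minor the chord on B is B–D–F#.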